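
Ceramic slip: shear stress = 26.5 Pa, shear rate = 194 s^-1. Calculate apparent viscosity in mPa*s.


eta = tau/gamma * 1000 = 26.5/194 * 1000 = 136.6 mPa*s

136.6


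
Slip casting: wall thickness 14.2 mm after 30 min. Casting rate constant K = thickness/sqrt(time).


K = 14.2 / sqrt(30) = 14.2 / 5.4772 = 2.593 mm/min^0.5

2.593


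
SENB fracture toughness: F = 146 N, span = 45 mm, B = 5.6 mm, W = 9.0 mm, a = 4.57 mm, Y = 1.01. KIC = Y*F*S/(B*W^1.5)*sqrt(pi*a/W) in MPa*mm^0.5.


KIC = 1.01*146*45/(5.6*9.0^1.5)*sqrt(pi*4.57/9.0) = 55.43

55.43


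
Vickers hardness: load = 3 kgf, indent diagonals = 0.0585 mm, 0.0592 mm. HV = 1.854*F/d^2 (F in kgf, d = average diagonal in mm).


d_avg = (0.0585+0.0592)/2 = 0.05885 mm
HV = 1.854*3/0.05885^2 = 1606

1606


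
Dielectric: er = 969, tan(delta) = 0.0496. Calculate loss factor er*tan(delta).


Loss = 969 * 0.0496 = 48.062

48.062


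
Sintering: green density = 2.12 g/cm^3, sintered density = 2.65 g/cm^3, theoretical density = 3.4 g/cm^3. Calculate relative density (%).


Relative = 2.65 / 3.4 * 100 = 77.9%

77.9


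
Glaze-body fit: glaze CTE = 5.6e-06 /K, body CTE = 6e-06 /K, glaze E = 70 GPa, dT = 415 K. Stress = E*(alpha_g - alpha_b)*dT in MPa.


Stress = 70*1000*(5.6e-06 - 6e-06)*415 = -11.6 MPa

-11.6


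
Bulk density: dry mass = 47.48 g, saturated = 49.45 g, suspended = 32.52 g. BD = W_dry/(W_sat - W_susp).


BD = 47.48 / (49.45 - 32.52) = 47.48 / 16.93 = 2.804 g/cm^3

2.804


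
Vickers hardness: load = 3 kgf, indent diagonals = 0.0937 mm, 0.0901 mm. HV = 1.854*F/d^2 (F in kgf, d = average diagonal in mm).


d_avg = (0.0937+0.0901)/2 = 0.0919 mm
HV = 1.854*3/0.0919^2 = 659

659


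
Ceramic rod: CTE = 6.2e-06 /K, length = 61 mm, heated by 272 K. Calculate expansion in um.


dL = 6.2e-06 * 61 * 272 * 1000 = 102.87 um

102.87


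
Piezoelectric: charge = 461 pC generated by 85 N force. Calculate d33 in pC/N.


d33 = 461 / 85 = 5.4 pC/N

5.4


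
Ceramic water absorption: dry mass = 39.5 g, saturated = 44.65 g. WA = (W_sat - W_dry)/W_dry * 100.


WA = (44.65 - 39.5) / 39.5 * 100 = 13.04%

13.04


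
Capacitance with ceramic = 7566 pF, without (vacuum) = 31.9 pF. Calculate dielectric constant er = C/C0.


er = 7566 / 31.9 = 237.18

237.18


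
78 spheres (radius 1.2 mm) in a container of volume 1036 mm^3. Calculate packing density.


V_sphere = 4/3*pi*1.2^3 = 7.2382 mm^3
Total V = 78*7.2382 = 564.5796 mm^3
PD = 564.5796 / 1036 = 0.545

0.545


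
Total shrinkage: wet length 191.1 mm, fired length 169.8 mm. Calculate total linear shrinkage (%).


TS = (191.1 - 169.8) / 191.1 * 100 = 11.15%

11.15


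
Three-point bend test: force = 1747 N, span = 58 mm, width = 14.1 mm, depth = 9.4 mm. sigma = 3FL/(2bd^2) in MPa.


sigma = 3*1747*58/(2*14.1*9.4^2) = 122.0 MPa

122.0


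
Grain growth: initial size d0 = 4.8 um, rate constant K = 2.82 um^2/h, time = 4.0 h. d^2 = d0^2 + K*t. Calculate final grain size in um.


d^2 = 4.8^2 + 2.82*4.0 = 34.32
d = sqrt(34.32) = 5.86 um

5.86


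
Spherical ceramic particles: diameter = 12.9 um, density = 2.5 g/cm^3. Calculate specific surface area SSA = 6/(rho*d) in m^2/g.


SSA = 6 / (2.5 * 12.9) = 0.186 m^2/g

0.186


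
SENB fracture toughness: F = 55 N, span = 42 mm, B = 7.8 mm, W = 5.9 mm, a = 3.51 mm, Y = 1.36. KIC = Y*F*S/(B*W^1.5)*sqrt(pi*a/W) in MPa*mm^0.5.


KIC = 1.36*55*42/(7.8*5.9^1.5)*sqrt(pi*3.51/5.9) = 38.42

38.42


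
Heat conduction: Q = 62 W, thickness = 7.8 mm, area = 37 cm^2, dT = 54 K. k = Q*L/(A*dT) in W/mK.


k = 62*7.8/1000/(37/10000*54) = 2.42 W/mK

2.42


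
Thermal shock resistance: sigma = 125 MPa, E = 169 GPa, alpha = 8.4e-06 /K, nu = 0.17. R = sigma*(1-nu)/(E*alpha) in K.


R = 125*(1-0.17)/(169*1000*8.4e-06) = 73 K

73


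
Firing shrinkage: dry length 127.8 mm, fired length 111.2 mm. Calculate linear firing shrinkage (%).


FS = (127.8 - 111.2) / 127.8 * 100 = 12.99%

12.99


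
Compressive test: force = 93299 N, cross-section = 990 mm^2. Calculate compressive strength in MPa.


CS = 93299 / 990 = 94.2 MPa

94.2


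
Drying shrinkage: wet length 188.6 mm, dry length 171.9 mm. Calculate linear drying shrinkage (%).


DS = (188.6 - 171.9) / 188.6 * 100 = 8.85%

8.85


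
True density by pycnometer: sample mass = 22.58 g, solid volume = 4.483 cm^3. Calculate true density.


TD = 22.58 / 4.483 = 5.037 g/cm^3

5.037


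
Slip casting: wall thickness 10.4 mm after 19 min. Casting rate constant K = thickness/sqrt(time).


K = 10.4 / sqrt(19) = 10.4 / 4.3589 = 2.386 mm/min^0.5

2.386


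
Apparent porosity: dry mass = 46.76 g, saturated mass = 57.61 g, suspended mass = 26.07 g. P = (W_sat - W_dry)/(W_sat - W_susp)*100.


P = (57.61 - 46.76) / (57.61 - 26.07) * 100 = 10.85 / 31.54 * 100 = 34.4%

34.4


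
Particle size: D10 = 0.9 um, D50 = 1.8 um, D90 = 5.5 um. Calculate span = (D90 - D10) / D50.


Span = (5.5 - 0.9) / 1.8 = 4.6 / 1.8 = 2.556

2.556


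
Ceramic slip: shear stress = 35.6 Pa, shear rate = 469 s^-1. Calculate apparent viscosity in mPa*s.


eta = tau/gamma * 1000 = 35.6/469 * 1000 = 75.9 mPa*s

75.9


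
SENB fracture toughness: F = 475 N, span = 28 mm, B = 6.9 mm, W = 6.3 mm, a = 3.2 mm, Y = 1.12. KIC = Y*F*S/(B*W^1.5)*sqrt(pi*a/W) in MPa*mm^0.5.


KIC = 1.12*475*28/(6.9*6.3^1.5)*sqrt(pi*3.2/6.3) = 172.46

172.46


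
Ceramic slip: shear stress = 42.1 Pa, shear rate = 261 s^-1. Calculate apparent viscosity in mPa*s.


eta = tau/gamma * 1000 = 42.1/261 * 1000 = 161.3 mPa*s

161.3


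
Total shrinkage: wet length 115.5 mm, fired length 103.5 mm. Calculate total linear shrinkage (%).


TS = (115.5 - 103.5) / 115.5 * 100 = 10.39%

10.39


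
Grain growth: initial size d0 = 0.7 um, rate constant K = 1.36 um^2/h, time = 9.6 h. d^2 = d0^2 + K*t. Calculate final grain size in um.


d^2 = 0.7^2 + 1.36*9.6 = 13.546
d = sqrt(13.546) = 3.68 um

3.68


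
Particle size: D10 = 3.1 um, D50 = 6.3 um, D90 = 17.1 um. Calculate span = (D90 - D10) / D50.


Span = (17.1 - 3.1) / 6.3 = 14.0 / 6.3 = 2.222

2.222


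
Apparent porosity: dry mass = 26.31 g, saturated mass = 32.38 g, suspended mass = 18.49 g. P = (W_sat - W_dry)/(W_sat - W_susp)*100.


P = (32.38 - 26.31) / (32.38 - 18.49) * 100 = 6.07 / 13.89 * 100 = 43.7%

43.7


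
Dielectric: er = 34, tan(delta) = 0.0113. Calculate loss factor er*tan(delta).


Loss = 34 * 0.0113 = 0.384

0.384


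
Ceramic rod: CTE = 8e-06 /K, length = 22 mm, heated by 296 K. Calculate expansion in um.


dL = 8e-06 * 22 * 296 * 1000 = 52.096 um

52.096


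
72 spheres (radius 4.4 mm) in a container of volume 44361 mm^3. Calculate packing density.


V_sphere = 4/3*pi*4.4^3 = 356.8179 mm^3
Total V = 72*356.8179 = 25690.8888 mm^3
PD = 25690.8888 / 44361 = 0.579

0.579


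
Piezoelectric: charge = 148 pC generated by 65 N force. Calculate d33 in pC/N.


d33 = 148 / 65 = 2.3 pC/N

2.3


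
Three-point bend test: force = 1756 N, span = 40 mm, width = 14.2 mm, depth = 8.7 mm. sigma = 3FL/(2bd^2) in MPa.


sigma = 3*1756*40/(2*14.2*8.7^2) = 98.0 MPa

98.0


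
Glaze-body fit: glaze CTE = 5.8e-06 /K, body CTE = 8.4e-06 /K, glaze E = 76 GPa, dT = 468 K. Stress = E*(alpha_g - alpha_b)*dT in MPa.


Stress = 76*1000*(5.8e-06 - 8.4e-06)*468 = -92.5 MPa

-92.5


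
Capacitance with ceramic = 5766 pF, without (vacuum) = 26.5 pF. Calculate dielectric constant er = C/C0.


er = 5766 / 26.5 = 217.58

217.58


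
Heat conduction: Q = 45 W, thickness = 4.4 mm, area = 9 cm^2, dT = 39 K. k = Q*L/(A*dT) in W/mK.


k = 45*4.4/1000/(9/10000*39) = 5.64 W/mK

5.64


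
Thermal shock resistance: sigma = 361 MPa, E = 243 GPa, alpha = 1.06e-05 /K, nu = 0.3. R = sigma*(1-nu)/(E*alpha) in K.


R = 361*(1-0.3)/(243*1000*1.06e-05) = 98 K

98


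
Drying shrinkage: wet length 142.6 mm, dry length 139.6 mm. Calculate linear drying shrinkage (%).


DS = (142.6 - 139.6) / 142.6 * 100 = 2.1%

2.1


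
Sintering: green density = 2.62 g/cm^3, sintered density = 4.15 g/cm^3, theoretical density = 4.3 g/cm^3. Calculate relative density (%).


Relative = 4.15 / 4.3 * 100 = 96.5%

96.5


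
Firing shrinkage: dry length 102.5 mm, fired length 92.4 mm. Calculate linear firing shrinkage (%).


FS = (102.5 - 92.4) / 102.5 * 100 = 9.85%

9.85


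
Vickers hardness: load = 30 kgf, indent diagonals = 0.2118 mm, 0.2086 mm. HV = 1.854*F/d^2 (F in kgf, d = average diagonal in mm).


d_avg = (0.2118+0.2086)/2 = 0.2102 mm
HV = 1.854*30/0.2102^2 = 1259

1259


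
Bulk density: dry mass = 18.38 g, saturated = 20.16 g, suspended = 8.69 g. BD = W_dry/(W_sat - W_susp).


BD = 18.38 / (20.16 - 8.69) = 18.38 / 11.47 = 1.602 g/cm^3

1.602


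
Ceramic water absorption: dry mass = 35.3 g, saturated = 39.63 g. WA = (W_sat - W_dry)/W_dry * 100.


WA = (39.63 - 35.3) / 35.3 * 100 = 12.27%

12.27


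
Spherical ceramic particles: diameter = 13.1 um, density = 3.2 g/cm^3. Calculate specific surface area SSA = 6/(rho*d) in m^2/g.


SSA = 6 / (3.2 * 13.1) = 0.143 m^2/g

0.143


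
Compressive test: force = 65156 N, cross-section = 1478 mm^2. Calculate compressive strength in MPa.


CS = 65156 / 1478 = 44.1 MPa

44.1


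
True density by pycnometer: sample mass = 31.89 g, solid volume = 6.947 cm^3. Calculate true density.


TD = 31.89 / 6.947 = 4.59 g/cm^3

4.59


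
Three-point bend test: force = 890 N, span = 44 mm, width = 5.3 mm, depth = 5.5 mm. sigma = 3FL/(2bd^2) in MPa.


sigma = 3*890*44/(2*5.3*5.5^2) = 366.4 MPa

366.4


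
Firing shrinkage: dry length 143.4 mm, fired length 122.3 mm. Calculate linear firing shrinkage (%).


FS = (143.4 - 122.3) / 143.4 * 100 = 14.71%

14.71


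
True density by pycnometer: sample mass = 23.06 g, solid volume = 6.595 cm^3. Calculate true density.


TD = 23.06 / 6.595 = 3.497 g/cm^3

3.497


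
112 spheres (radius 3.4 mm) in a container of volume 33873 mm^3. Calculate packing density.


V_sphere = 4/3*pi*3.4^3 = 164.6362 mm^3
Total V = 112*164.6362 = 18439.2544 mm^3
PD = 18439.2544 / 33873 = 0.544

0.544


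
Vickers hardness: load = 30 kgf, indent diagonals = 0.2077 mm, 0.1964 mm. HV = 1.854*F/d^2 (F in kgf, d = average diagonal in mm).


d_avg = (0.2077+0.1964)/2 = 0.20205 mm
HV = 1.854*30/0.20205^2 = 1362

1362


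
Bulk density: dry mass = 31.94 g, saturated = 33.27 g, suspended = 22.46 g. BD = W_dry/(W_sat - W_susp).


BD = 31.94 / (33.27 - 22.46) = 31.94 / 10.81 = 2.955 g/cm^3

2.955


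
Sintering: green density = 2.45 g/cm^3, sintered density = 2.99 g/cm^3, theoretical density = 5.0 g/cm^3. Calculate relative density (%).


Relative = 2.99 / 5.0 * 100 = 59.8%

59.8


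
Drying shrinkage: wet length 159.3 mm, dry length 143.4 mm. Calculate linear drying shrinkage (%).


DS = (159.3 - 143.4) / 159.3 * 100 = 9.98%

9.98


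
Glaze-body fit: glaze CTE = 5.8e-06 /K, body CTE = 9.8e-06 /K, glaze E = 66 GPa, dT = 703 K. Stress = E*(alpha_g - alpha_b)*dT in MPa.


Stress = 66*1000*(5.8e-06 - 9.8e-06)*703 = -185.6 MPa

-185.6


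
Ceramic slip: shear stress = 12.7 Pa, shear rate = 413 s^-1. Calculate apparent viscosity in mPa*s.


eta = tau/gamma * 1000 = 12.7/413 * 1000 = 30.8 mPa*s

30.8


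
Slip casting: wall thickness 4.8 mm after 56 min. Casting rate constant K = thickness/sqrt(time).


K = 4.8 / sqrt(56) = 4.8 / 7.4833 = 0.641 mm/min^0.5

0.641


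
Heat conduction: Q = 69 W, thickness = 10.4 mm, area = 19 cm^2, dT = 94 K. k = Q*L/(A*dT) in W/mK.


k = 69*10.4/1000/(19/10000*94) = 4.02 W/mK

4.02


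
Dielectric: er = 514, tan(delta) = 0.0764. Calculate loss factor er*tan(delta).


Loss = 514 * 0.0764 = 39.27

39.27


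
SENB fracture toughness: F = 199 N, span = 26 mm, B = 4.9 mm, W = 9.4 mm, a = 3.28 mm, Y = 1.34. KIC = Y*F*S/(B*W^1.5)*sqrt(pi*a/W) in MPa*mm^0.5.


KIC = 1.34*199*26/(4.9*9.4^1.5)*sqrt(pi*3.28/9.4) = 51.4

51.4


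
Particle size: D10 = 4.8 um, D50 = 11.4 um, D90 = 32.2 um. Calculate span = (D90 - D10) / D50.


Span = (32.2 - 4.8) / 11.4 = 27.4 / 11.4 = 2.404

2.404


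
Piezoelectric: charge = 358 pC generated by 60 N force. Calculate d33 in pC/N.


d33 = 358 / 60 = 6.0 pC/N

6.0


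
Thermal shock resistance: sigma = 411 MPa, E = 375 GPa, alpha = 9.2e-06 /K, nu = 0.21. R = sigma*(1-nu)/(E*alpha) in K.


R = 411*(1-0.21)/(375*1000*9.2e-06) = 94 K

94


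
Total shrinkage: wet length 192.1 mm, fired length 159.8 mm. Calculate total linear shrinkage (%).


TS = (192.1 - 159.8) / 192.1 * 100 = 16.81%

16.81


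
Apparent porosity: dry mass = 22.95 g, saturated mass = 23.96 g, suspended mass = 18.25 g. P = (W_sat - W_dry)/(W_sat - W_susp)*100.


P = (23.96 - 22.95) / (23.96 - 18.25) * 100 = 1.01 / 5.71 * 100 = 17.7%

17.7


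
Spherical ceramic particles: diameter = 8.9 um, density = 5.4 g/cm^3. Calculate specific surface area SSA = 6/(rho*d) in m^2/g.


SSA = 6 / (5.4 * 8.9) = 0.125 m^2/g

0.125


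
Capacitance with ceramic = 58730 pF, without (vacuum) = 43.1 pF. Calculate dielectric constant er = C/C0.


er = 58730 / 43.1 = 1362.65

1362.65


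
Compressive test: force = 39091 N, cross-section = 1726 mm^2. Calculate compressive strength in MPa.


CS = 39091 / 1726 = 22.6 MPa

22.6


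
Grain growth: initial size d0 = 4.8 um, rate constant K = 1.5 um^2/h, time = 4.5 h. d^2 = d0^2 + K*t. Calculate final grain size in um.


d^2 = 4.8^2 + 1.5*4.5 = 29.79
d = sqrt(29.79) = 5.46 um

5.46


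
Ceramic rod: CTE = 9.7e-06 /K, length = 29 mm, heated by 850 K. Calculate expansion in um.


dL = 9.7e-06 * 29 * 850 * 1000 = 239.105 um

239.105


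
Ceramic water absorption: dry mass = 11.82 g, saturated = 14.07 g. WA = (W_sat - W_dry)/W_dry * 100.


WA = (14.07 - 11.82) / 11.82 * 100 = 19.04%

19.04


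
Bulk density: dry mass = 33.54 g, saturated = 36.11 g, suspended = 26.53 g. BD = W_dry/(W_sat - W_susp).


BD = 33.54 / (36.11 - 26.53) = 33.54 / 9.58 = 3.501 g/cm^3

3.501


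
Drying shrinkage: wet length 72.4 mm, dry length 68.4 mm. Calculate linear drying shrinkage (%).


DS = (72.4 - 68.4) / 72.4 * 100 = 5.52%

5.52


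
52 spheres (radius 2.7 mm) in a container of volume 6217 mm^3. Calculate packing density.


V_sphere = 4/3*pi*2.7^3 = 82.448 mm^3
Total V = 52*82.448 = 4287.296 mm^3
PD = 4287.296 / 6217 = 0.69

0.69


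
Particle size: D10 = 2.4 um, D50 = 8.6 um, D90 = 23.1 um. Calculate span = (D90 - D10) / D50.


Span = (23.1 - 2.4) / 8.6 = 20.7 / 8.6 = 2.407

2.407


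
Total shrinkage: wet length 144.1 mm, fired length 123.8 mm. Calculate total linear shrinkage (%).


TS = (144.1 - 123.8) / 144.1 * 100 = 14.09%

14.09


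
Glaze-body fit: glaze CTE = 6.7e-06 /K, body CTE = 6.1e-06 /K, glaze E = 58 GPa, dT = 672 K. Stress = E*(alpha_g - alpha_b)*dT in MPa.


Stress = 58*1000*(6.7e-06 - 6.1e-06)*672 = 23.4 MPa

23.4


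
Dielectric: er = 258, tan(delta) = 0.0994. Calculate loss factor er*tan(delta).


Loss = 258 * 0.0994 = 25.645

25.645


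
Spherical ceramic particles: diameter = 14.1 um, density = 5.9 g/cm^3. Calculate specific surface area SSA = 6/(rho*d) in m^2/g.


SSA = 6 / (5.9 * 14.1) = 0.072 m^2/g

0.072


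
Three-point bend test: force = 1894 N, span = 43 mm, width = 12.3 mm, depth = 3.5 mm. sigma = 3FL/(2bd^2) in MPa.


sigma = 3*1894*43/(2*12.3*3.5^2) = 810.8 MPa

810.8


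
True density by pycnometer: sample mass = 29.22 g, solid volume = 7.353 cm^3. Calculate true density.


TD = 29.22 / 7.353 = 3.974 g/cm^3

3.974


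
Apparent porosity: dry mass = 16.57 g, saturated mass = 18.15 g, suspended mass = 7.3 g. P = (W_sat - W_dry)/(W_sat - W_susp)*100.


P = (18.15 - 16.57) / (18.15 - 7.3) * 100 = 1.58 / 10.85 * 100 = 14.6%

14.6


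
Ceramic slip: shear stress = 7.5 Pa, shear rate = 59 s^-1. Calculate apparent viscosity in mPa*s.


eta = tau/gamma * 1000 = 7.5/59 * 1000 = 127.1 mPa*s

127.1


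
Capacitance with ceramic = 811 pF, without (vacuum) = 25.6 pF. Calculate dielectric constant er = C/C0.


er = 811 / 25.6 = 31.68

31.68


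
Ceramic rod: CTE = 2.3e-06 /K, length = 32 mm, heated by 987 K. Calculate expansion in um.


dL = 2.3e-06 * 32 * 987 * 1000 = 72.643 um

72.643


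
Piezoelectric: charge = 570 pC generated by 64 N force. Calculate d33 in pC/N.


d33 = 570 / 64 = 8.9 pC/N

8.9


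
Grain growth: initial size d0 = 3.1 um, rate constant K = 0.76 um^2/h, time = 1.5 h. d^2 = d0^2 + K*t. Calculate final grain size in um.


d^2 = 3.1^2 + 0.76*1.5 = 10.75
d = sqrt(10.75) = 3.28 um

3.28


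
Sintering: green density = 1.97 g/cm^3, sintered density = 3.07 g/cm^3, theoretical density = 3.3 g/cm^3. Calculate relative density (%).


Relative = 3.07 / 3.3 * 100 = 93.0%

93.0


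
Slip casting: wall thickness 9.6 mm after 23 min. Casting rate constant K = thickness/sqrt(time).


K = 9.6 / sqrt(23) = 9.6 / 4.7958 = 2.002 mm/min^0.5

2.002


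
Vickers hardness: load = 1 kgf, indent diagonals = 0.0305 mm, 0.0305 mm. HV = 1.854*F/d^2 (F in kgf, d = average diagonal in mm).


d_avg = (0.0305+0.0305)/2 = 0.0305 mm
HV = 1.854*1/0.0305^2 = 1993

1993


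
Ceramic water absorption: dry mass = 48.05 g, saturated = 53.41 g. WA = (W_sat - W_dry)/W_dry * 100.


WA = (53.41 - 48.05) / 48.05 * 100 = 11.16%

11.16


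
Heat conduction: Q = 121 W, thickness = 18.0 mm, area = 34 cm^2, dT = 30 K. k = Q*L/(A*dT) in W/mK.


k = 121*18.0/1000/(34/10000*30) = 21.35 W/mK

21.35


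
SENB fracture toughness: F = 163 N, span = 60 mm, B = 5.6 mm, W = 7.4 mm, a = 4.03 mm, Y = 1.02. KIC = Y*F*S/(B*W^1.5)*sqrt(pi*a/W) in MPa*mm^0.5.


KIC = 1.02*163*60/(5.6*7.4^1.5)*sqrt(pi*4.03/7.4) = 115.75

115.75


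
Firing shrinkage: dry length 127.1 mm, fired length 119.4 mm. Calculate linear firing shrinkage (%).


FS = (127.1 - 119.4) / 127.1 * 100 = 6.06%

6.06


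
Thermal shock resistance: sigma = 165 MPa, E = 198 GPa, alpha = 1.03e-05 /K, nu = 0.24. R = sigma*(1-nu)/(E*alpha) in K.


R = 165*(1-0.24)/(198*1000*1.03e-05) = 61 K

61


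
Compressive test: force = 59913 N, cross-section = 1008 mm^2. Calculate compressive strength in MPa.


CS = 59913 / 1008 = 59.4 MPa

59.4


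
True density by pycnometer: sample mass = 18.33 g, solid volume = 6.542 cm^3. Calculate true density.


TD = 18.33 / 6.542 = 2.802 g/cm^3

2.802


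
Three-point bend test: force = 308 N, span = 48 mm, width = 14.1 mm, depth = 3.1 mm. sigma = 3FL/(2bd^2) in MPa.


sigma = 3*308*48/(2*14.1*3.1^2) = 163.7 MPa

163.7


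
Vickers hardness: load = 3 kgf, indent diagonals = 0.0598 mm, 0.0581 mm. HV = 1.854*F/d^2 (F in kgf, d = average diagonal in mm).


d_avg = (0.0598+0.0581)/2 = 0.05895 mm
HV = 1.854*3/0.05895^2 = 1601

1601


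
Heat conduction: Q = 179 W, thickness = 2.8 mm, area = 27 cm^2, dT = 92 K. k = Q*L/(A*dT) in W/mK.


k = 179*2.8/1000/(27/10000*92) = 2.02 W/mK

2.02


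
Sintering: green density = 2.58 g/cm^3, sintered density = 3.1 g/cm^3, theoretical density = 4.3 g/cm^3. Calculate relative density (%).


Relative = 3.1 / 4.3 * 100 = 72.1%

72.1


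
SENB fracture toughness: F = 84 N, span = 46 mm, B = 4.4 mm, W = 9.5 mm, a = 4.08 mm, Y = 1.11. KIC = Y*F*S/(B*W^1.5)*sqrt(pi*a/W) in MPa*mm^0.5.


KIC = 1.11*84*46/(4.4*9.5^1.5)*sqrt(pi*4.08/9.5) = 38.67

38.67


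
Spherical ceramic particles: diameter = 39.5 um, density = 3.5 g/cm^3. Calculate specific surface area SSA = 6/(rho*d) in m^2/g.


SSA = 6 / (3.5 * 39.5) = 0.043 m^2/g

0.043


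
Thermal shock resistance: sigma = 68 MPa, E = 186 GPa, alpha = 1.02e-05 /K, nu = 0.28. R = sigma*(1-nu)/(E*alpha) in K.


R = 68*(1-0.28)/(186*1000*1.02e-05) = 26 K

26


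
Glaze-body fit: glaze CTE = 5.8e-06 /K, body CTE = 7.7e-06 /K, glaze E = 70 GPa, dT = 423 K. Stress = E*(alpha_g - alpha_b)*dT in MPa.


Stress = 70*1000*(5.8e-06 - 7.7e-06)*423 = -56.3 MPa

-56.3


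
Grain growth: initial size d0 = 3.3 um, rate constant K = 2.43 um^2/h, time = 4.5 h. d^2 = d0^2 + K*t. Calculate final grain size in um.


d^2 = 3.3^2 + 2.43*4.5 = 21.825
d = sqrt(21.825) = 4.67 um

4.67


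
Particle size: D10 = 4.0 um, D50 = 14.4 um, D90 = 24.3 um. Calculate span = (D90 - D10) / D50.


Span = (24.3 - 4.0) / 14.4 = 20.3 / 14.4 = 1.41

1.41


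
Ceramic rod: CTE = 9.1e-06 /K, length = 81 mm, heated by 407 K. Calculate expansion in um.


dL = 9.1e-06 * 81 * 407 * 1000 = 300.0 um

300.0


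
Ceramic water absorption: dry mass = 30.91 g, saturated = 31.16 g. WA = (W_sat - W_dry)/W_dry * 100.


WA = (31.16 - 30.91) / 30.91 * 100 = 0.81%

0.81


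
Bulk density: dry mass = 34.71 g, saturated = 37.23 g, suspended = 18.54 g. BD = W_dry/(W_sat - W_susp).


BD = 34.71 / (37.23 - 18.54) = 34.71 / 18.69 = 1.857 g/cm^3

1.857


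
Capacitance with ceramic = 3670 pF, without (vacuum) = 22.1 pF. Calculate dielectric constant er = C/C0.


er = 3670 / 22.1 = 166.06

166.06


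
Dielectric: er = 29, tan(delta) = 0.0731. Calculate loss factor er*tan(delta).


Loss = 29 * 0.0731 = 2.12

2.12


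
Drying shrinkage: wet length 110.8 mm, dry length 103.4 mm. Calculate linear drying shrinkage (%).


DS = (110.8 - 103.4) / 110.8 * 100 = 6.68%

6.68


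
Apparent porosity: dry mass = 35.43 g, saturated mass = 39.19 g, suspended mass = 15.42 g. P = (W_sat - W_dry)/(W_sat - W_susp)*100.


P = (39.19 - 35.43) / (39.19 - 15.42) * 100 = 3.76 / 23.77 * 100 = 15.8%

15.8


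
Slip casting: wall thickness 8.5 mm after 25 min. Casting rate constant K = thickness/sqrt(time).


K = 8.5 / sqrt(25) = 8.5 / 5.0 = 1.7 mm/min^0.5

1.7


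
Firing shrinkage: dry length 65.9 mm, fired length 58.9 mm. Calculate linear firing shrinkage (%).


FS = (65.9 - 58.9) / 65.9 * 100 = 10.62%

10.62


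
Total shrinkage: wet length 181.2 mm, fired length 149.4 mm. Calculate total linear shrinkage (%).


TS = (181.2 - 149.4) / 181.2 * 100 = 17.55%

17.55


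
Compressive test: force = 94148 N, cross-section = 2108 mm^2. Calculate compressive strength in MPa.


CS = 94148 / 2108 = 44.7 MPa

44.7


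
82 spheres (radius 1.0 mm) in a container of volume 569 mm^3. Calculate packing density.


V_sphere = 4/3*pi*1.0^3 = 4.1888 mm^3
Total V = 82*4.1888 = 343.4816 mm^3
PD = 343.4816 / 569 = 0.604

0.604


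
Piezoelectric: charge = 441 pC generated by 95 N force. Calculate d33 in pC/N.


d33 = 441 / 95 = 4.6 pC/N

4.6


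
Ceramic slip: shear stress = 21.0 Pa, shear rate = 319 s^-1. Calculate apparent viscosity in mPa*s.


eta = tau/gamma * 1000 = 21.0/319 * 1000 = 65.8 mPa*s

65.8


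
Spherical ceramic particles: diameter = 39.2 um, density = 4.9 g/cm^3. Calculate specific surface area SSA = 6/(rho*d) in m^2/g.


SSA = 6 / (4.9 * 39.2) = 0.031 m^2/g

0.031


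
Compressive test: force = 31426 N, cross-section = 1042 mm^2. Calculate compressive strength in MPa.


CS = 31426 / 1042 = 30.2 MPa

30.2


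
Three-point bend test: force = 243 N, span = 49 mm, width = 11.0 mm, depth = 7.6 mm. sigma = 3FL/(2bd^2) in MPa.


sigma = 3*243*49/(2*11.0*7.6^2) = 28.1 MPa

28.1


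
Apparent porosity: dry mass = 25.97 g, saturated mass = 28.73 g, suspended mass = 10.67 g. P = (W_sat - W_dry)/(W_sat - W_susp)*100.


P = (28.73 - 25.97) / (28.73 - 10.67) * 100 = 2.76 / 18.06 * 100 = 15.3%

15.3


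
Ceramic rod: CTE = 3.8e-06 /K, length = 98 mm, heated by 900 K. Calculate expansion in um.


dL = 3.8e-06 * 98 * 900 * 1000 = 335.16 um

335.16


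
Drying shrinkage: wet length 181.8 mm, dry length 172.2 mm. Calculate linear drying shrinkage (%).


DS = (181.8 - 172.2) / 181.8 * 100 = 5.28%

5.28


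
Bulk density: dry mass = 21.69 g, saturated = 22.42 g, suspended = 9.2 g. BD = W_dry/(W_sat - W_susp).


BD = 21.69 / (22.42 - 9.2) = 21.69 / 13.22 = 1.641 g/cm^3

1.641


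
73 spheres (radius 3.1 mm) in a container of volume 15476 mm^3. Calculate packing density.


V_sphere = 4/3*pi*3.1^3 = 124.7882 mm^3
Total V = 73*124.7882 = 9109.5386 mm^3
PD = 9109.5386 / 15476 = 0.589

0.589


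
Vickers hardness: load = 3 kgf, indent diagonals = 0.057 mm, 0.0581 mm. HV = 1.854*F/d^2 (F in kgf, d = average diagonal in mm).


d_avg = (0.057+0.0581)/2 = 0.05755 mm
HV = 1.854*3/0.05755^2 = 1679

1679


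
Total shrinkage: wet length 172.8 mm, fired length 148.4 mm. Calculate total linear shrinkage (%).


TS = (172.8 - 148.4) / 172.8 * 100 = 14.12%

14.12


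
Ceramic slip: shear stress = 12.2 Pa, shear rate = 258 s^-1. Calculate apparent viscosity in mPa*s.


eta = tau/gamma * 1000 = 12.2/258 * 1000 = 47.3 mPa*s

47.3


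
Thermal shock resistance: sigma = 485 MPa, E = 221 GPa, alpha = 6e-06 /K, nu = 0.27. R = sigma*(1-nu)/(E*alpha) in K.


R = 485*(1-0.27)/(221*1000*6e-06) = 267 K

267


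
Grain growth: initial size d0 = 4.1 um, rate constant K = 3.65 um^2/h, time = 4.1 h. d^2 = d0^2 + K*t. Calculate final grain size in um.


d^2 = 4.1^2 + 3.65*4.1 = 31.775
d = sqrt(31.775) = 5.64 um

5.64


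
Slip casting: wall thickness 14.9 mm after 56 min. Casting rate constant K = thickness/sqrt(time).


K = 14.9 / sqrt(56) = 14.9 / 7.4833 = 1.991 mm/min^0.5

1.991


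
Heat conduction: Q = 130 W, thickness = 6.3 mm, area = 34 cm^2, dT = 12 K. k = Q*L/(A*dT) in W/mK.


k = 130*6.3/1000/(34/10000*12) = 20.07 W/mK

20.07


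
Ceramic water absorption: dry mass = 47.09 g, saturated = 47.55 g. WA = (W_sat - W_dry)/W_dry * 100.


WA = (47.55 - 47.09) / 47.09 * 100 = 0.98%

0.98


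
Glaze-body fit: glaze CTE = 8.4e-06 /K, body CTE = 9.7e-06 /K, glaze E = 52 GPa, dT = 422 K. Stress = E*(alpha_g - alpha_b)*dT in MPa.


Stress = 52*1000*(8.4e-06 - 9.7e-06)*422 = -28.5 MPa

-28.5


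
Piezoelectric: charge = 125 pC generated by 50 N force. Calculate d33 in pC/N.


d33 = 125 / 50 = 2.5 pC/N

2.5


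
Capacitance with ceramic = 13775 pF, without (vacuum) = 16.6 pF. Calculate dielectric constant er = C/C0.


er = 13775 / 16.6 = 829.82

829.82


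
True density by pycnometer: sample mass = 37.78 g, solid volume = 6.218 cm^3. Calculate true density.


TD = 37.78 / 6.218 = 6.076 g/cm^3

6.076


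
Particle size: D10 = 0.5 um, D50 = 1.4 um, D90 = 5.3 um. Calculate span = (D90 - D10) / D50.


Span = (5.3 - 0.5) / 1.4 = 4.8 / 1.4 = 3.429

3.429


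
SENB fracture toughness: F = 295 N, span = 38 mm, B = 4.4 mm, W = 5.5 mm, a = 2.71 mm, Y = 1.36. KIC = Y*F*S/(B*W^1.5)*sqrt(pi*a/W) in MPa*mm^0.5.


KIC = 1.36*295*38/(4.4*5.5^1.5)*sqrt(pi*2.71/5.5) = 334.22

334.22


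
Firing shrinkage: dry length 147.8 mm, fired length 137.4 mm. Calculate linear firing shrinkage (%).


FS = (147.8 - 137.4) / 147.8 * 100 = 7.04%

7.04


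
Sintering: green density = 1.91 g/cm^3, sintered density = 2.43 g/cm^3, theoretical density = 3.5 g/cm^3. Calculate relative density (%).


Relative = 2.43 / 3.5 * 100 = 69.4%

69.4


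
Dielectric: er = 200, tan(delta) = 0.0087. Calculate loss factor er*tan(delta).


Loss = 200 * 0.0087 = 1.74

1.74


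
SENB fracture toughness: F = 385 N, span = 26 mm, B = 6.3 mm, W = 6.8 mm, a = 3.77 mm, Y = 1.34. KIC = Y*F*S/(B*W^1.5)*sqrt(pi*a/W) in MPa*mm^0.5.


KIC = 1.34*385*26/(6.3*6.8^1.5)*sqrt(pi*3.77/6.8) = 158.46

158.46


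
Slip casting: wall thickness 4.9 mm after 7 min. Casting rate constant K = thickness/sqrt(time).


K = 4.9 / sqrt(7) = 4.9 / 2.6458 = 1.852 mm/min^0.5

1.852


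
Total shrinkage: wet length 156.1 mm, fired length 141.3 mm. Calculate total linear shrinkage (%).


TS = (156.1 - 141.3) / 156.1 * 100 = 9.48%

9.48


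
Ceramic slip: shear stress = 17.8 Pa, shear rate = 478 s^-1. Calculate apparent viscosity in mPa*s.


eta = tau/gamma * 1000 = 17.8/478 * 1000 = 37.2 mPa*s

37.2


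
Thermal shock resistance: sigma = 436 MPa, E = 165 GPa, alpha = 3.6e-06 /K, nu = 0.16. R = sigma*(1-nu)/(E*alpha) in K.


R = 436*(1-0.16)/(165*1000*3.6e-06) = 617 K

617


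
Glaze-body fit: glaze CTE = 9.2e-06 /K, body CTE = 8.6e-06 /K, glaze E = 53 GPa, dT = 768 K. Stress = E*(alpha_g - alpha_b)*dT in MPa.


Stress = 53*1000*(9.2e-06 - 8.6e-06)*768 = 24.4 MPa

24.4


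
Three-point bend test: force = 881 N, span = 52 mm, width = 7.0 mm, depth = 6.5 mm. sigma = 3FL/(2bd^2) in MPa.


sigma = 3*881*52/(2*7.0*6.5^2) = 232.4 MPa

232.4


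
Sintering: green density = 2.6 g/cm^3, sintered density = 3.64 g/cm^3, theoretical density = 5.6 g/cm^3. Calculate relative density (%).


Relative = 3.64 / 5.6 * 100 = 65.0%

65.0


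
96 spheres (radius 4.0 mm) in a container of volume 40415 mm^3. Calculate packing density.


V_sphere = 4/3*pi*4.0^3 = 268.0826 mm^3
Total V = 96*268.0826 = 25735.9296 mm^3
PD = 25735.9296 / 40415 = 0.637

0.637


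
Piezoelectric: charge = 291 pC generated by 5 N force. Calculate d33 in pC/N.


d33 = 291 / 5 = 58.2 pC/N

58.2


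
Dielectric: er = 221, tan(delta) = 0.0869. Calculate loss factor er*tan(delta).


Loss = 221 * 0.0869 = 19.205

19.205


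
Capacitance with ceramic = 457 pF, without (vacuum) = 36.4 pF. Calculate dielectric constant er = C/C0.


er = 457 / 36.4 = 12.55

12.55


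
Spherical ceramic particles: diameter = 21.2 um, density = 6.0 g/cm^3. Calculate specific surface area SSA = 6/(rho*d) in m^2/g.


SSA = 6 / (6.0 * 21.2) = 0.047 m^2/g

0.047


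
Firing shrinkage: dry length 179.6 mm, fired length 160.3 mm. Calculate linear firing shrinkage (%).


FS = (179.6 - 160.3) / 179.6 * 100 = 10.75%

10.75


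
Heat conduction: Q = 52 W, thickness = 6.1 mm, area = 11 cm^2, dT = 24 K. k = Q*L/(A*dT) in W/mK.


k = 52*6.1/1000/(11/10000*24) = 12.02 W/mK

12.02


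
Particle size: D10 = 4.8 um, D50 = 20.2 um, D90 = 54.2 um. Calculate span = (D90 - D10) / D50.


Span = (54.2 - 4.8) / 20.2 = 49.4 / 20.2 = 2.446

2.446


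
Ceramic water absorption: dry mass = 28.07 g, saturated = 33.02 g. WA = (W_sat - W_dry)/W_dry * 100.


WA = (33.02 - 28.07) / 28.07 * 100 = 17.63%

17.63


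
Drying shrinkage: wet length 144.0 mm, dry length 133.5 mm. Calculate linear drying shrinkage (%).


DS = (144.0 - 133.5) / 144.0 * 100 = 7.29%

7.29


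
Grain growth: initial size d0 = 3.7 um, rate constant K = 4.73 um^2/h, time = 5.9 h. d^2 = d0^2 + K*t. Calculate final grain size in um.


d^2 = 3.7^2 + 4.73*5.9 = 41.597
d = sqrt(41.597) = 6.45 um

6.45


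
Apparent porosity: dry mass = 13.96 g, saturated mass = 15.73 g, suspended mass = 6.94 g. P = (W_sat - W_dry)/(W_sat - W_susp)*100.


P = (15.73 - 13.96) / (15.73 - 6.94) * 100 = 1.77 / 8.79 * 100 = 20.1%

20.1


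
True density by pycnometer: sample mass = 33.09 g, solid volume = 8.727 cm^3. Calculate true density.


TD = 33.09 / 8.727 = 3.792 g/cm^3

3.792


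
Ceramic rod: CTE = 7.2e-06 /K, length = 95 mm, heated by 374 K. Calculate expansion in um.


dL = 7.2e-06 * 95 * 374 * 1000 = 255.816 um

255.816


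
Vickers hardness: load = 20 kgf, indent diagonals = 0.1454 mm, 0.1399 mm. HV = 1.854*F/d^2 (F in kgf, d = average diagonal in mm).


d_avg = (0.1454+0.1399)/2 = 0.14265 mm
HV = 1.854*20/0.14265^2 = 1822

1822


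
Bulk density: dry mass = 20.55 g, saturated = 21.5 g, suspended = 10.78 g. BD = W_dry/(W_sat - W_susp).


BD = 20.55 / (21.5 - 10.78) = 20.55 / 10.72 = 1.917 g/cm^3

1.917


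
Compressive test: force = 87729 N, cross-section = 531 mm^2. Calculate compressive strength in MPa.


CS = 87729 / 531 = 165.2 MPa

165.2


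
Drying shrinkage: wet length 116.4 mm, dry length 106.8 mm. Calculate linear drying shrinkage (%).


DS = (116.4 - 106.8) / 116.4 * 100 = 8.25%

8.25


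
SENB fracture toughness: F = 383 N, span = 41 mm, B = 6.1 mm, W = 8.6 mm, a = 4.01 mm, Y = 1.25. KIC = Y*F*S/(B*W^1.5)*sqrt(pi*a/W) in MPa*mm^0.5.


KIC = 1.25*383*41/(6.1*8.6^1.5)*sqrt(pi*4.01/8.6) = 154.42

154.42


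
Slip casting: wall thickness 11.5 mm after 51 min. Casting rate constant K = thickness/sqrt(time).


K = 11.5 / sqrt(51) = 11.5 / 7.1414 = 1.61 mm/min^0.5

1.61


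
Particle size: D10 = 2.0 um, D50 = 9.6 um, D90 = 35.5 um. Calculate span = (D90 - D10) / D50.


Span = (35.5 - 2.0) / 9.6 = 33.5 / 9.6 = 3.49

3.49


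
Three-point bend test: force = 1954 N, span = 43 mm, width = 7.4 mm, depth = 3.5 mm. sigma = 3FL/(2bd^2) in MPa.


sigma = 3*1954*43/(2*7.4*3.5^2) = 1390.3 MPa

1390.3


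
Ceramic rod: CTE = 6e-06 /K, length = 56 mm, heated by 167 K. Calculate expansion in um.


dL = 6e-06 * 56 * 167 * 1000 = 56.112 um

56.112


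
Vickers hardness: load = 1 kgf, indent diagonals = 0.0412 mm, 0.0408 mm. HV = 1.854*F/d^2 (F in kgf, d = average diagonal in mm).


d_avg = (0.0412+0.0408)/2 = 0.041 mm
HV = 1.854*1/0.041^2 = 1103

1103


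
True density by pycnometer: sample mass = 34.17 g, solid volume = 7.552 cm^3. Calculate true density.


TD = 34.17 / 7.552 = 4.525 g/cm^3

4.525


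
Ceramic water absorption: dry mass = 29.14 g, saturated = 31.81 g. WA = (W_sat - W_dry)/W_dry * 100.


WA = (31.81 - 29.14) / 29.14 * 100 = 9.16%

9.16


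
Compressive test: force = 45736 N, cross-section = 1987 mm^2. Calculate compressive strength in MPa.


CS = 45736 / 1987 = 23.0 MPa

23.0


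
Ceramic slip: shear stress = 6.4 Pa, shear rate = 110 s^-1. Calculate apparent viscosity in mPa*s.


eta = tau/gamma * 1000 = 6.4/110 * 1000 = 58.2 mPa*s

58.2


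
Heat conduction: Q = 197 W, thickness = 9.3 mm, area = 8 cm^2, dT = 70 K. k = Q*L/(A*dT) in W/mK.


k = 197*9.3/1000/(8/10000*70) = 32.72 W/mK

32.72


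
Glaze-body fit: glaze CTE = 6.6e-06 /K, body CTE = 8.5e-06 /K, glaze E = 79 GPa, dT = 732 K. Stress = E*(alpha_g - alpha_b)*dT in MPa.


Stress = 79*1000*(6.6e-06 - 8.5e-06)*732 = -109.9 MPa

-109.9


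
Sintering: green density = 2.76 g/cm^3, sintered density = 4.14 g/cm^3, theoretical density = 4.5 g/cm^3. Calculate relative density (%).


Relative = 4.14 / 4.5 * 100 = 92.0%

92.0


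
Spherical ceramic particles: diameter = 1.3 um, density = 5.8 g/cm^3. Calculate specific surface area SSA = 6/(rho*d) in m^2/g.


SSA = 6 / (5.8 * 1.3) = 0.796 m^2/g

0.796


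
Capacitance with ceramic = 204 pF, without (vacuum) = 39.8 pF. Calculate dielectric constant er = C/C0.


er = 204 / 39.8 = 5.13

5.13


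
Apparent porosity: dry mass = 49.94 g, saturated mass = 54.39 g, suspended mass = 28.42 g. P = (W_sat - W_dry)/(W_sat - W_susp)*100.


P = (54.39 - 49.94) / (54.39 - 28.42) * 100 = 4.45 / 25.97 * 100 = 17.1%

17.1


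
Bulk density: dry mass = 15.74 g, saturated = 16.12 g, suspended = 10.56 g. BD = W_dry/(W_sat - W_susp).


BD = 15.74 / (16.12 - 10.56) = 15.74 / 5.56 = 2.831 g/cm^3

2.831


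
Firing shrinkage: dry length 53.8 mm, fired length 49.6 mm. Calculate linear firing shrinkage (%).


FS = (53.8 - 49.6) / 53.8 * 100 = 7.81%

7.81


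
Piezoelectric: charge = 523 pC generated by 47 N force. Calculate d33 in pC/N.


d33 = 523 / 47 = 11.1 pC/N

11.1


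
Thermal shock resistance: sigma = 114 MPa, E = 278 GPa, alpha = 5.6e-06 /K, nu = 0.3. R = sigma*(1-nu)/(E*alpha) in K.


R = 114*(1-0.3)/(278*1000*5.6e-06) = 51 K

51


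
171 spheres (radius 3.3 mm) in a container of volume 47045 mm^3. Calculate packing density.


V_sphere = 4/3*pi*3.3^3 = 150.5326 mm^3
Total V = 171*150.5326 = 25741.0746 mm^3
PD = 25741.0746 / 47045 = 0.547

0.547


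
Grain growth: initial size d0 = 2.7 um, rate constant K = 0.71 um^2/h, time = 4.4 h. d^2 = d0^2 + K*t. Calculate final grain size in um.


d^2 = 2.7^2 + 0.71*4.4 = 10.414
d = sqrt(10.414) = 3.23 um

3.23


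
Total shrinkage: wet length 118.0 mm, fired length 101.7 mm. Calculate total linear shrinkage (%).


TS = (118.0 - 101.7) / 118.0 * 100 = 13.81%

13.81


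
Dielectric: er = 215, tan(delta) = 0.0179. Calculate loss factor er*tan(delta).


Loss = 215 * 0.0179 = 3.849

3.849


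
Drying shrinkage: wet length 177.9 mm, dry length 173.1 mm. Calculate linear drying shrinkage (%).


DS = (177.9 - 173.1) / 177.9 * 100 = 2.7%

2.7


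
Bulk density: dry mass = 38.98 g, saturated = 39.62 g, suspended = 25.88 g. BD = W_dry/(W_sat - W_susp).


BD = 38.98 / (39.62 - 25.88) = 38.98 / 13.74 = 2.837 g/cm^3

2.837


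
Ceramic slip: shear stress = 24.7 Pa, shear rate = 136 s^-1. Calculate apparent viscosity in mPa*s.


eta = tau/gamma * 1000 = 24.7/136 * 1000 = 181.6 mPa*s

181.6


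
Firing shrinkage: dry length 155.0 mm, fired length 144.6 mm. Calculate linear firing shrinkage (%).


FS = (155.0 - 144.6) / 155.0 * 100 = 6.71%

6.71


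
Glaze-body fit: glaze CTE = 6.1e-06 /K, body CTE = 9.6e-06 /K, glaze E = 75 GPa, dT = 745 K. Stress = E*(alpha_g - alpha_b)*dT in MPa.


Stress = 75*1000*(6.1e-06 - 9.6e-06)*745 = -195.6 MPa

-195.6


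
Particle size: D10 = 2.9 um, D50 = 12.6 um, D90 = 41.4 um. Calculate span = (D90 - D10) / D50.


Span = (41.4 - 2.9) / 12.6 = 38.5 / 12.6 = 3.056

3.056


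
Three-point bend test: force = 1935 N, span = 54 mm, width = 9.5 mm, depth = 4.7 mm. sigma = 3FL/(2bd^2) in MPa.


sigma = 3*1935*54/(2*9.5*4.7^2) = 746.9 MPa

746.9


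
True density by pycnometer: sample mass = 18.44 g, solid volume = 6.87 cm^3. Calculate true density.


TD = 18.44 / 6.87 = 2.684 g/cm^3

2.684


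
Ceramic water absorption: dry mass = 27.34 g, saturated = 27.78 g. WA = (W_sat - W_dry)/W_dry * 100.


WA = (27.78 - 27.34) / 27.34 * 100 = 1.61%

1.61


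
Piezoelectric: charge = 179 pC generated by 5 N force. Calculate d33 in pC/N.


d33 = 179 / 5 = 35.8 pC/N

35.8


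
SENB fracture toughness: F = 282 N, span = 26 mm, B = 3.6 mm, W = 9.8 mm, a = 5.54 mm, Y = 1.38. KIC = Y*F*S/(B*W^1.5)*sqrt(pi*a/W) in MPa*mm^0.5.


KIC = 1.38*282*26/(3.6*9.8^1.5)*sqrt(pi*5.54/9.8) = 122.09

122.09


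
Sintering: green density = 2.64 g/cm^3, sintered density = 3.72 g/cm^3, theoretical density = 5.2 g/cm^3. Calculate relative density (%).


Relative = 3.72 / 5.2 * 100 = 71.5%

71.5


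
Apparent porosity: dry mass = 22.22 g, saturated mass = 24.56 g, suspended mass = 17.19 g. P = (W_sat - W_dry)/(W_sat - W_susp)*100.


P = (24.56 - 22.22) / (24.56 - 17.19) * 100 = 2.34 / 7.37 * 100 = 31.8%

31.8


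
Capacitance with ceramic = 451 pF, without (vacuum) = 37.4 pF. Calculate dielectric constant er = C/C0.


er = 451 / 37.4 = 12.06

12.06


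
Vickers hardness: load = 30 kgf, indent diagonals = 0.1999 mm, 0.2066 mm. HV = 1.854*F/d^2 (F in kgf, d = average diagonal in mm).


d_avg = (0.1999+0.2066)/2 = 0.20325 mm
HV = 1.854*30/0.20325^2 = 1346

1346


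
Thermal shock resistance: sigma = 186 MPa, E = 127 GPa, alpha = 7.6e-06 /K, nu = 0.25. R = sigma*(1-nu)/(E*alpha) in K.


R = 186*(1-0.25)/(127*1000*7.6e-06) = 145 K

145


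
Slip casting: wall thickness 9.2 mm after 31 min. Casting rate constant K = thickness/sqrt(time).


K = 9.2 / sqrt(31) = 9.2 / 5.5678 = 1.652 mm/min^0.5

1.652


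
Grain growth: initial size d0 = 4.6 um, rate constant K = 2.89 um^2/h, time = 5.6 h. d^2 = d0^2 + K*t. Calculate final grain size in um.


d^2 = 4.6^2 + 2.89*5.6 = 37.344
d = sqrt(37.344) = 6.11 um

6.11


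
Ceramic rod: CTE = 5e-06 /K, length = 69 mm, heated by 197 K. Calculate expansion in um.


dL = 5e-06 * 69 * 197 * 1000 = 67.965 um

67.965


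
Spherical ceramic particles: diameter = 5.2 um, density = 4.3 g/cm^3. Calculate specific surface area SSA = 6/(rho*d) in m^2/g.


SSA = 6 / (4.3 * 5.2) = 0.268 m^2/g

0.268
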